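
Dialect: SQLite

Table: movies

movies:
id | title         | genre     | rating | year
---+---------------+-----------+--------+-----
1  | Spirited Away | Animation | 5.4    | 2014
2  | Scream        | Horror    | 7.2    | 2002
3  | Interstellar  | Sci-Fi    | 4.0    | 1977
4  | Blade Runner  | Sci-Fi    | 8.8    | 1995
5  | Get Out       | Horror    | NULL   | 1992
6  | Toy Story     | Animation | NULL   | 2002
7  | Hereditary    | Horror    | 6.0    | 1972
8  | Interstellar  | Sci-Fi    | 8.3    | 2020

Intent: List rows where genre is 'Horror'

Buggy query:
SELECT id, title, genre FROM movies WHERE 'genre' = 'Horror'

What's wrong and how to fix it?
Bug: 'genre' in single quotes is a string literal, not the column; the comparison is literal-vs-literal and never true

Fix: Reference the column as genre without single quotes

Corrected query:
SELECT id, title, genre FROM movies WHERE genre = 'Horror'

Result:
id | title      | genre 
---+------------+-------
2  | Scream     | Horror
5  | Get Out    | Horror
7  | Hereditary | Horror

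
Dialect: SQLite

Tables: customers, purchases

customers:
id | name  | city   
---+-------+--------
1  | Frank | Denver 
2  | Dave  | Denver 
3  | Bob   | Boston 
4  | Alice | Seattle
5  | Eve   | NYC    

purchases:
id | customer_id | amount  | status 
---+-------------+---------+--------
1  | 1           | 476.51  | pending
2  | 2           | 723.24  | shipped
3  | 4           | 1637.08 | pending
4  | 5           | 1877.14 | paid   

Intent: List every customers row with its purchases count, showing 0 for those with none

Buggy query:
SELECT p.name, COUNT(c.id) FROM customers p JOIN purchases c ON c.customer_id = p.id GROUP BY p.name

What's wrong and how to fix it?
Bug: INNER JOIN drops customers rows that have no matching purchases rows

Fix: Use LEFT JOIN so parents without children still appear (COUNT(c.id) gives 0)

Corrected query:
SELECT p.name, COUNT(c.id) FROM customers p LEFT JOIN purchases c ON c.customer_id = p.id GROUP BY p.name

Result:
name  | COUNT(c.id)
------+------------
Alice | 1          
Bob   | 0          
Dave  | 1          
Eve   | 1          
Frank | 1          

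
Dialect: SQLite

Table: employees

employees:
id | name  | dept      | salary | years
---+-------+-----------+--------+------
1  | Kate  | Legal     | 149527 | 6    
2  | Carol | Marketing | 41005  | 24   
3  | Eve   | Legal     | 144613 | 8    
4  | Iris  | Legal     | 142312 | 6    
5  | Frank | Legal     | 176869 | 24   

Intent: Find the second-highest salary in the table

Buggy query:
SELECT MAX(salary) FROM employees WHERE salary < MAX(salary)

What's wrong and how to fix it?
Bug: MAX(salary) on the right of the comparison is an aggregate-in-WHERE error

Fix: Put the inner MAX in a scalar subquery

Corrected query:
SELECT MAX(salary) FROM employees WHERE salary < (SELECT MAX(salary) FROM employees)

Result:
MAX(salary)
-----------
149527     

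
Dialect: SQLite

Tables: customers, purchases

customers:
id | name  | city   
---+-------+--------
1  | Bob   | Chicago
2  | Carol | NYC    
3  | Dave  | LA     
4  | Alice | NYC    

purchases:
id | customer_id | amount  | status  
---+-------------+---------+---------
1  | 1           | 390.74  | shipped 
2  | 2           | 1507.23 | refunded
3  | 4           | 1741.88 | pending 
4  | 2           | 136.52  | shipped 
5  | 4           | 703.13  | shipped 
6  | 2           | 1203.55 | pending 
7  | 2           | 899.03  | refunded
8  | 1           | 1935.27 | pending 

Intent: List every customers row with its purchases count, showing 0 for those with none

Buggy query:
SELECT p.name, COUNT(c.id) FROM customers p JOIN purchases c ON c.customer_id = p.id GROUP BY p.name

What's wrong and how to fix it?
Bug: INNER JOIN drops customers rows that have no matching purchases rows

Fix: Switch to LEFT JOIN to retain unmatched parent rows

Corrected query:
SELECT p.name, COUNT(c.id) FROM customers p LEFT JOIN purchases c ON c.customer_id = p.id GROUP BY p.name

Result:
name  | COUNT(c.id)
------+------------
Alice | 2          
Bob   | 2          
Carol | 4          
Dave  | 0          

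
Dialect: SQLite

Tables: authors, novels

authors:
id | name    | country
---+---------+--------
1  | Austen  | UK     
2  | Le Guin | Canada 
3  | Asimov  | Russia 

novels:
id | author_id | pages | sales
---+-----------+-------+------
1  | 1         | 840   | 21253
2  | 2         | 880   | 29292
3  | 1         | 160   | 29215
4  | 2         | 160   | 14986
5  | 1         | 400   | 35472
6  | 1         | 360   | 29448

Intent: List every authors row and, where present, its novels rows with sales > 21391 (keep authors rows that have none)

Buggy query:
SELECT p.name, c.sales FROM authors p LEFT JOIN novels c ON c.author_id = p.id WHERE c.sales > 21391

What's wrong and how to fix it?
Bug: A WHERE condition on the right-hand table after LEFT JOIN drops unmatched parents

Fix: Move the right-table condition into the ON clause so unmatched parents are kept

Corrected query:
SELECT p.name, c.sales FROM authors p LEFT JOIN novels c ON c.author_id = p.id AND c.sales > 21391

Result:
name    | sales
--------+------
Austen  | 29215
Austen  | 29448
Austen  | 35472
Le Guin | 29292
Asimov  | NULL 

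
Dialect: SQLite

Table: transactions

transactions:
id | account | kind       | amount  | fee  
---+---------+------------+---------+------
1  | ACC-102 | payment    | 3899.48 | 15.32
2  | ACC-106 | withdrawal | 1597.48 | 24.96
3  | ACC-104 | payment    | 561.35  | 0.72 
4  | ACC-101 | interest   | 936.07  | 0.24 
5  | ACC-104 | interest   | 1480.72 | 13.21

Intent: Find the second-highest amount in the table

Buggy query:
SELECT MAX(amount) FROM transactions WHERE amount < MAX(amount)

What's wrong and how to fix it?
Bug: The inner MAX is an aggregate inside WHERE, which is not allowed

Fix: Put the inner MAX in a scalar subquery

Corrected query:
SELECT MAX(amount) FROM transactions WHERE amount < (SELECT MAX(amount) FROM transactions)

Result:
MAX(amount)
-----------
1597.48    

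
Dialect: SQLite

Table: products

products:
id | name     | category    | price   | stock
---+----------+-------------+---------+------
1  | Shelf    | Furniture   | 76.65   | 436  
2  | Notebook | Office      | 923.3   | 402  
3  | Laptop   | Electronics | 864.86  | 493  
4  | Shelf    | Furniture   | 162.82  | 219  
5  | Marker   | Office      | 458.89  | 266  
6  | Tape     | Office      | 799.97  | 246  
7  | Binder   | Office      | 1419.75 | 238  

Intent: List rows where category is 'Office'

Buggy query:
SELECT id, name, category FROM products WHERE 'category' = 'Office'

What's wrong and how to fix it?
Bug: Single quotes denote string literals in SQL; the column name is being compared as a constant string

Fix: Remove the quotes around the column name (or use double quotes for an identifier)

Corrected query:
SELECT id, name, category FROM products WHERE category = 'Office'

Result:
id | name     | category
---+----------+---------
2  | Notebook | Office  
5  | Marker   | Office  
6  | Tape     | Office  
7  | Binder   | Office  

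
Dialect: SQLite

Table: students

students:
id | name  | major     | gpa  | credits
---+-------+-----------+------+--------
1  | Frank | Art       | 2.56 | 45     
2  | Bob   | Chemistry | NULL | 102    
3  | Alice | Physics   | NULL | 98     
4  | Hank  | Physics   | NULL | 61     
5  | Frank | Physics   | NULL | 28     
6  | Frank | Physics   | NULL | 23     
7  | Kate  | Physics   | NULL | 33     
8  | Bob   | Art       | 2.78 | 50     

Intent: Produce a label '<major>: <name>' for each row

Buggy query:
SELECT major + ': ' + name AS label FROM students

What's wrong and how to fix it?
Bug: '+' is numeric addition; on text columns SQLite converts them to 0 instead of concatenating

Fix: Replace + with || to concatenate text

Corrected query:
SELECT major || ': ' || name AS label FROM students

Result:
label         
--------------
Art: Frank    
Chemistry: Bob
Physics: Alice
Physics: Hank 
Physics: Frank
Physics: Frank
Physics: Kate 
Art: Bob      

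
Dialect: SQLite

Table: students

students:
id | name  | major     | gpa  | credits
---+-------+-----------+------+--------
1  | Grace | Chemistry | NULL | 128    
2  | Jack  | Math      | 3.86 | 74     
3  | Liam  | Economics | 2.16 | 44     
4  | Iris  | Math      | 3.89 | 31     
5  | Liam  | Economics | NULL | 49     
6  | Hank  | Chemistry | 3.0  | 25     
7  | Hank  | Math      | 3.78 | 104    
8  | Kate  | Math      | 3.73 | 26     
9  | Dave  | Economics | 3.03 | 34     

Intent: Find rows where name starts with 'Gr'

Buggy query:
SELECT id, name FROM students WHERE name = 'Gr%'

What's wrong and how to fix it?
Bug: Wildcards only work with LIKE; '=' treats '%' as a literal character

Fix: Use LIKE for wildcard pattern matching

Corrected query:
SELECT id, name FROM students WHERE name LIKE 'Gr%'

Result:
id | name 
---+------
1  | Grace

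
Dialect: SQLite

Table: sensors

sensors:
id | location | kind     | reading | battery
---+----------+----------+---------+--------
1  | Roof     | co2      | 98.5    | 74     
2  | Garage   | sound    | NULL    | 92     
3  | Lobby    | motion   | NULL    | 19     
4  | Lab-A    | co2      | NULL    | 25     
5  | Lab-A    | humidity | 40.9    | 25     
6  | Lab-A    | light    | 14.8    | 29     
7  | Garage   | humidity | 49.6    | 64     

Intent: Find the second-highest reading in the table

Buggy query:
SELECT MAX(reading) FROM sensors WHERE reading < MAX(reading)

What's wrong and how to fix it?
Bug: The inner MAX is an aggregate inside WHERE, which is not allowed

Fix: Put the inner MAX in a scalar subquery

Corrected query:
SELECT MAX(reading) FROM sensors WHERE reading < (SELECT MAX(reading) FROM sensors)

Result:
MAX(reading)
------------
49.6        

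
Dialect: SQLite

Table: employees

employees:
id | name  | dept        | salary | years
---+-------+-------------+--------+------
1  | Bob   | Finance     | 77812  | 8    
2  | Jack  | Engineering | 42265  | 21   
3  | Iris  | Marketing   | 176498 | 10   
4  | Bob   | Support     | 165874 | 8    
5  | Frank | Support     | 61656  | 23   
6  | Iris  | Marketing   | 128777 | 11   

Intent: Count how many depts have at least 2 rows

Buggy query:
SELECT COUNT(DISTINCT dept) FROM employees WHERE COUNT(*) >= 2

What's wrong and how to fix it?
Bug: COUNT(*) cannot appear in WHERE; the per-group count doesn't exist yet

Fix: Group first with HAVING COUNT(*) >= 2, then COUNT the resulting groups

Corrected query:
SELECT COUNT(*) FROM (SELECT dept FROM employees GROUP BY dept HAVING COUNT(*) >= 2)

Result:
COUNT(*)
--------
2       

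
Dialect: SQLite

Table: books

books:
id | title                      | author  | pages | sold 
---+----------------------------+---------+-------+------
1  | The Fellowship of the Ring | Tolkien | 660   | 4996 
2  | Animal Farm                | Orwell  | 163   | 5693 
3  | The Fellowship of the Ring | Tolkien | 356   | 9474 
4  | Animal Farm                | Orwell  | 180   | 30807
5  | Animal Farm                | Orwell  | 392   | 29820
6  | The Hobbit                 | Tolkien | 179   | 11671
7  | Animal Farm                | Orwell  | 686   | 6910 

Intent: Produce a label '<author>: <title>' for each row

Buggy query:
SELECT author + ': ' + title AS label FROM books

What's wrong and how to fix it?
Bug: '+' is numeric addition; on text columns SQLite converts them to 0 instead of concatenating

Fix: Use the || operator for string concatenation

Corrected query:
SELECT author || ': ' || title AS label FROM books

Result:
label                              
-----------------------------------
Tolkien: The Fellowship of the Ring
Orwell: Animal Farm                
Tolkien: The Fellowship of the Ring
Orwell: Animal Farm                
Orwell: Animal Farm                
Tolkien: The Hobbit                
Orwell: Animal Farm                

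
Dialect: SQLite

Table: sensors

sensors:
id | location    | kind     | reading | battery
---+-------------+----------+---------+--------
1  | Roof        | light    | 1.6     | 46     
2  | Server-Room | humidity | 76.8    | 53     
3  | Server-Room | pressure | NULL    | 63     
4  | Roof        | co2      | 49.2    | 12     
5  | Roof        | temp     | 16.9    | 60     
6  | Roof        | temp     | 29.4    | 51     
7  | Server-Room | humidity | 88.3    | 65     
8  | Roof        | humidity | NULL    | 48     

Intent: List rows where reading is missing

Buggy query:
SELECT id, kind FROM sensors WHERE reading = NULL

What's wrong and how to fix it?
Bug: Comparing to NULL with '=' never matches; NULL = NULL is unknown, not true

Fix: Use IS NULL to test for NULL

Corrected query:
SELECT id, kind FROM sensors WHERE reading IS NULL

Result:
id | kind    
---+---------
3  | pressure
8  | humidity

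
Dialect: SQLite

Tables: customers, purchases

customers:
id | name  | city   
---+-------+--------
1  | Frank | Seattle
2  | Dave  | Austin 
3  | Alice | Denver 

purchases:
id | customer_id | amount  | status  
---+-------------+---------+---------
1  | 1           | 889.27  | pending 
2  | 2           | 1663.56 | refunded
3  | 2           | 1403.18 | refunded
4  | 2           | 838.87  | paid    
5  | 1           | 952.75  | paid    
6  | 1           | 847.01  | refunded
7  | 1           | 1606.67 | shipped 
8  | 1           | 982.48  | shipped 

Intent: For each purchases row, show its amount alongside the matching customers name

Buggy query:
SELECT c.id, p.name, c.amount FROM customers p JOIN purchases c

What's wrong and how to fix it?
Bug: JOIN with no ON clause produces a cartesian product; every purchases row pairs with every customers row

Fix: Add ON c.customer_id = p.id to the JOIN

Corrected query:
SELECT c.id, p.name, c.amount FROM customers p JOIN purchases c ON c.customer_id = p.id

Result:
id | name  | amount 
---+-------+--------
1  | Frank | 889.27 
2  | Dave  | 1663.56
3  | Dave  | 1403.18
4  | Dave  | 838.87 
5  | Frank | 952.75 
6  | Frank | 847.01 
7  | Frank | 1606.67
8  | Frank | 982.48 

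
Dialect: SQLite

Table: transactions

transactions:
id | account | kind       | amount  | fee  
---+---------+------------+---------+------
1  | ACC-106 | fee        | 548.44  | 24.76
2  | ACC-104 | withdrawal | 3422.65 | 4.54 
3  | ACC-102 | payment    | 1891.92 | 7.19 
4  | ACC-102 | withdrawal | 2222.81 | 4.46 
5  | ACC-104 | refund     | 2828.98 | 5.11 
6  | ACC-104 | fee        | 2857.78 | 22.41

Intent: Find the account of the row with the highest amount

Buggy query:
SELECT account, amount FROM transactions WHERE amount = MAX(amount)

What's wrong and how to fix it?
Bug: MAX(amount) is an aggregate and cannot be used directly in WHERE

Fix: Use a subquery: WHERE amount = (SELECT MAX(amount) FROM transactions)

Corrected query:
SELECT account, amount FROM transactions WHERE amount = (SELECT MAX(amount) FROM transactions)

Result:
account | amount 
--------+--------
ACC-104 | 3422.65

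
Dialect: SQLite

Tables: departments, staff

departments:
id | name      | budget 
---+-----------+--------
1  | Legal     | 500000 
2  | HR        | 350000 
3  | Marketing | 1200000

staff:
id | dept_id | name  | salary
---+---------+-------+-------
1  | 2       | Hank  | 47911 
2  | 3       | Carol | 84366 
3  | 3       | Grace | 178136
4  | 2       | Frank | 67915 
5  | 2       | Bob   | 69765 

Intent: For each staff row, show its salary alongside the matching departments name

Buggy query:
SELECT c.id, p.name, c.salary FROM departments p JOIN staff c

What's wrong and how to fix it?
Bug: JOIN with no ON clause produces a cartesian product; every staff row pairs with every departments row

Fix: Add ON c.dept_id = p.id to the JOIN

Corrected query:
SELECT c.id, p.name, c.salary FROM departments p JOIN staff c ON c.dept_id = p.id

Result:
id | name      | salary
---+-----------+-------
1  | HR        | 47911 
2  | Marketing | 84366 
3  | Marketing | 178136
4  | HR        | 67915 
5  | HR        | 69765 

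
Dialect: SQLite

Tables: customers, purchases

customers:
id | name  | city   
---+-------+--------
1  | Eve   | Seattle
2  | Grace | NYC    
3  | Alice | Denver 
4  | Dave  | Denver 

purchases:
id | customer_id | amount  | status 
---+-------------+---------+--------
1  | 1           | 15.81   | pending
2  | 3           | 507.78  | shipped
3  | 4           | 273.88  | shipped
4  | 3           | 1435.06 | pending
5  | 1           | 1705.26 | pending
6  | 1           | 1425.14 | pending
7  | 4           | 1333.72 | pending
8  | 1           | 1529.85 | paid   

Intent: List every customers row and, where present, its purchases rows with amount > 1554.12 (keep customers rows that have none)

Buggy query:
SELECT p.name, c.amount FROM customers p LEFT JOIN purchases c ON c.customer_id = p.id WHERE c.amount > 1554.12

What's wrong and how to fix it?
Bug: A WHERE condition on the right-hand table after LEFT JOIN drops unmatched parents

Fix: Put 'c.amount > 1554.12' in the JOIN's ON clause instead of WHERE

Corrected query:
SELECT p.name, c.amount FROM customers p LEFT JOIN purchases c ON c.customer_id = p.id AND c.amount > 1554.12

Result:
name  | amount 
------+--------
Eve   | 1705.26
Grace | NULL   
Alice | NULL   
Dave  | NULL   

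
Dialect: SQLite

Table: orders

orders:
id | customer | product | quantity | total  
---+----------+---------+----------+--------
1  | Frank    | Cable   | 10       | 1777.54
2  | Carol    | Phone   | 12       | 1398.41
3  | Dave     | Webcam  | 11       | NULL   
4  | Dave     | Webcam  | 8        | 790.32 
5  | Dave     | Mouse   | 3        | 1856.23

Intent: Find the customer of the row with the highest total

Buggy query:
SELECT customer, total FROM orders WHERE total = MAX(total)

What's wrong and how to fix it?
Bug: MAX(total) is an aggregate and cannot be used directly in WHERE

Fix: Use a subquery: WHERE total = (SELECT MAX(total) FROM orders)

Corrected query:
SELECT customer, total FROM orders WHERE total = (SELECT MAX(total) FROM orders)

Result:
customer | total  
---------+--------
Dave     | 1856.23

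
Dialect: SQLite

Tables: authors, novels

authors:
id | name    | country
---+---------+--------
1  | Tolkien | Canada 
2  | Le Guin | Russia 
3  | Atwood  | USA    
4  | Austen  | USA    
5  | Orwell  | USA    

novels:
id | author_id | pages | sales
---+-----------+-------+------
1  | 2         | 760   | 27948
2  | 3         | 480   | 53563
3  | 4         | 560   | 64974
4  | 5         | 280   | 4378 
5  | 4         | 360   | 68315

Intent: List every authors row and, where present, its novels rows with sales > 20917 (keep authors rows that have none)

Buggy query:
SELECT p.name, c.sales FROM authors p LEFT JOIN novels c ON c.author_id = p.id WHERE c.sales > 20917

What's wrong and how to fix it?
Bug: Filtering c.sales in WHERE discards the NULL rows produced by LEFT JOIN, turning it into an inner join

Fix: Move the right-table condition into the ON clause so unmatched parents are kept

Corrected query:
SELECT p.name, c.sales FROM authors p LEFT JOIN novels c ON c.author_id = p.id AND c.sales > 20917

Result:
name    | sales
--------+------
Tolkien | NULL 
Le Guin | 27948
Atwood  | 53563
Austen  | 64974
Austen  | 68315
Orwell  | NULL 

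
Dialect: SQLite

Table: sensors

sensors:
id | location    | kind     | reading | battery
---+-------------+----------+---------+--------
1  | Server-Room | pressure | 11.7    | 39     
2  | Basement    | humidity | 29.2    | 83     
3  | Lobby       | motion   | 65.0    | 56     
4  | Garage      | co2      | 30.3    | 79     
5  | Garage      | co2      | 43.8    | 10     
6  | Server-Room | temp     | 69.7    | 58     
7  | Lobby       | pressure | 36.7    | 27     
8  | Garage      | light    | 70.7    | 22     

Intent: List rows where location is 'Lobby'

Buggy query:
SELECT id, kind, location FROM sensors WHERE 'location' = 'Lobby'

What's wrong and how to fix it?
Bug: 'location' in single quotes is a string literal, not the column; the comparison is literal-vs-literal and never true

Fix: Remove the quotes around the column name (or use double quotes for an identifier)

Corrected query:
SELECT id, kind, location FROM sensors WHERE location = 'Lobby'

Result:
id | kind     | location
---+----------+---------
3  | motion   | Lobby   
7  | pressure | Lobby   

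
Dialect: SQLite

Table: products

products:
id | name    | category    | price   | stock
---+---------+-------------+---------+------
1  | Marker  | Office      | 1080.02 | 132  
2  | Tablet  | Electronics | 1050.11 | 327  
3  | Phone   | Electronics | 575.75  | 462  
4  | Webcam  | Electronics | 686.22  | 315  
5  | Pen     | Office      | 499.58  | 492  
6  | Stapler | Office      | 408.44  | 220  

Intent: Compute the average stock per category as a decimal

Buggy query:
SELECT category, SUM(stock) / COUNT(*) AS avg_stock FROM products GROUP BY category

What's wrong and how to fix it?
Bug: Both operands are integers, so '/' performs integer division and truncates

Fix: Multiply by 1.0 (or CAST to REAL) to force floating-point division

Corrected query:
SELECT category, SUM(stock) * 1.0 / COUNT(*) AS avg_stock FROM products GROUP BY category

Result:
category    | avg_stock 
------------+-----------
Electronics | 368       
Office      | 281.333333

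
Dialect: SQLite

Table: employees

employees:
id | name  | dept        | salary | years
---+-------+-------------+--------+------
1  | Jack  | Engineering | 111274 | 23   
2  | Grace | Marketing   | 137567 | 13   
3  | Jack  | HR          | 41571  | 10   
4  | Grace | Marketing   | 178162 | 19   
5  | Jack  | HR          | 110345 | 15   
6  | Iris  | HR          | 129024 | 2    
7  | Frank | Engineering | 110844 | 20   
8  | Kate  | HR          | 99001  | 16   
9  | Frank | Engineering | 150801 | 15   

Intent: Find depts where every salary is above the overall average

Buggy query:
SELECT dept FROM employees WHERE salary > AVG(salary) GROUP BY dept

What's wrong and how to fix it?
Bug: WHERE evaluates per row before aggregation, so AVG() is unavailable

Fix: Compute the overall average in a scalar subquery and compare each group's MIN against it in HAVING

Corrected query:
SELECT dept FROM employees GROUP BY dept HAVING MIN(salary) > (SELECT AVG(salary) FROM employees)

Result:
dept     
---------
Marketing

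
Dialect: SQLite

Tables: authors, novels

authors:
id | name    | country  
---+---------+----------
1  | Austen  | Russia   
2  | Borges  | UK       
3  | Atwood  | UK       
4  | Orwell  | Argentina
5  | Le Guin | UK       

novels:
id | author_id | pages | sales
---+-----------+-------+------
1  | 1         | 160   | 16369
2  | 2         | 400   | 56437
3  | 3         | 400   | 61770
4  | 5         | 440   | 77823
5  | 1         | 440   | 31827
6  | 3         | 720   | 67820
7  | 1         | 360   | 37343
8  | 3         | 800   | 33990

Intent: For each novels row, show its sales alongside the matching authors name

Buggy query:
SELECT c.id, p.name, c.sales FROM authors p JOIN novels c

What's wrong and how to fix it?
Bug: JOIN with no ON clause produces a cartesian product; every novels row pairs with every authors row

Fix: Specify the join condition linking the foreign key to the parent id

Corrected query:
SELECT c.id, p.name, c.sales FROM authors p JOIN novels c ON c.author_id = p.id

Result:
id | name    | sales
---+---------+------
1  | Austen  | 16369
2  | Borges  | 56437
3  | Atwood  | 61770
4  | Le Guin | 77823
5  | Austen  | 31827
6  | Atwood  | 67820
7  | Austen  | 37343
8  | Atwood  | 33990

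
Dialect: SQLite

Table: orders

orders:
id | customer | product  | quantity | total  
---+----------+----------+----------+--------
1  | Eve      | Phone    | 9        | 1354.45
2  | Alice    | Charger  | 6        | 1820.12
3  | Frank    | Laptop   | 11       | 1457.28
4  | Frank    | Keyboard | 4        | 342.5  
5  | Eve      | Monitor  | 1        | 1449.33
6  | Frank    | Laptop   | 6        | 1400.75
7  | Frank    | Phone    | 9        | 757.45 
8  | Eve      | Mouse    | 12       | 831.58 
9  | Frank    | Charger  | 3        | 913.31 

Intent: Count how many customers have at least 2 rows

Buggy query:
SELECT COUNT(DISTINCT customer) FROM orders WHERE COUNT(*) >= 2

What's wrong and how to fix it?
Bug: COUNT(*) cannot appear in WHERE; the per-group count doesn't exist yet

Fix: Group first with HAVING COUNT(*) >= 2, then COUNT the resulting groups

Corrected query:
SELECT COUNT(*) FROM (SELECT customer FROM orders GROUP BY customer HAVING COUNT(*) >= 2)

Result:
COUNT(*)
--------
2       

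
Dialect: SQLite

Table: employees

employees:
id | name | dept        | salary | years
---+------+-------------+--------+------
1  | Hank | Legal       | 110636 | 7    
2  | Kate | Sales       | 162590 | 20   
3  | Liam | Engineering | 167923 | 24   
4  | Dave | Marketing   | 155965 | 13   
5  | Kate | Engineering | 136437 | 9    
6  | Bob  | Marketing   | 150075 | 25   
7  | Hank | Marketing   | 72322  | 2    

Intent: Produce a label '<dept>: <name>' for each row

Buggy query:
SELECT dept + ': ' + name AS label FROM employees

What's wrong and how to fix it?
Bug: '+' is numeric addition; on text columns SQLite converts them to 0 instead of concatenating

Fix: Replace + with || to concatenate text

Corrected query:
SELECT dept || ': ' || name AS label FROM employees

Result:
label            
-----------------
Legal: Hank      
Sales: Kate      
Engineering: Liam
Marketing: Dave  
Engineering: Kate
Marketing: Bob   
Marketing: Hank  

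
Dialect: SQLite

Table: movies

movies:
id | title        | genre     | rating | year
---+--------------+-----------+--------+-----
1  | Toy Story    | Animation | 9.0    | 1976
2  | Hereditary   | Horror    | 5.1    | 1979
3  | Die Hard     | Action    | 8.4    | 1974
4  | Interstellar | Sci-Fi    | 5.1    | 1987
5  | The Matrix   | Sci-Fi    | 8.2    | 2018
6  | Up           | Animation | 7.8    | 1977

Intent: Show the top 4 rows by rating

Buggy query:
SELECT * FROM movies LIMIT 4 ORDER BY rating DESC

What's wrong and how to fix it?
Bug: ORDER BY cannot follow LIMIT; LIMIT is the final clause

Fix: Swap the clauses: ORDER BY first, then LIMIT

Corrected query:
SELECT * FROM movies ORDER BY rating DESC LIMIT 4

Result:
id | title      | genre     | rating | year
---+------------+-----------+--------+-----
1  | Toy Story  | Animation | 9      | 1976
3  | Die Hard   | Action    | 8.4    | 1974
5  | The Matrix | Sci-Fi    | 8.2    | 2018
6  | Up         | Animation | 7.8    | 1977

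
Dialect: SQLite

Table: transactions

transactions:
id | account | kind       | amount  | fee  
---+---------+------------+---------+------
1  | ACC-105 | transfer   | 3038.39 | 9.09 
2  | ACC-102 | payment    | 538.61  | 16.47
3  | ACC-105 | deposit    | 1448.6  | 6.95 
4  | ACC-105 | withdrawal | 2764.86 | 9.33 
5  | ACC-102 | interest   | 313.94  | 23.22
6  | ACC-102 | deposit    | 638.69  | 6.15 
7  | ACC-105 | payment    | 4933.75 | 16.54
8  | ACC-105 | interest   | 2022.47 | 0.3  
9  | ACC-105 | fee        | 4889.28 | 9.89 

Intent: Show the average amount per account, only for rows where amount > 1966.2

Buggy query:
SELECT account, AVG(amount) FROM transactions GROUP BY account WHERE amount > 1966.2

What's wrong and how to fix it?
Bug: WHERE cannot follow GROUP BY

Fix: Place WHERE between FROM and GROUP BY

Corrected query:
SELECT account, AVG(amount) FROM transactions WHERE amount > 1966.2 GROUP BY account

Result:
account | AVG(amount)
--------+------------
ACC-105 | 3529.75    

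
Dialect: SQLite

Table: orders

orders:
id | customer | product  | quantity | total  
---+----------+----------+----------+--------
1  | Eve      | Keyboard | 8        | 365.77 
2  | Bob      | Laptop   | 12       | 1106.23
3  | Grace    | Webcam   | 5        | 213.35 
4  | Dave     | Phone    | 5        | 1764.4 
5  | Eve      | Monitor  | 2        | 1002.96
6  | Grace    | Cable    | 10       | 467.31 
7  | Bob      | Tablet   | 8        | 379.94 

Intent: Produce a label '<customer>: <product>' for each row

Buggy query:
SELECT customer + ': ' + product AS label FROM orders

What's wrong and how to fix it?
Bug: '+' is numeric addition; on text columns SQLite converts them to 0 instead of concatenating

Fix: Replace + with || to concatenate text

Corrected query:
SELECT customer || ': ' || product AS label FROM orders

Result:
label        
-------------
Eve: Keyboard
Bob: Laptop  
Grace: Webcam
Dave: Phone  
Eve: Monitor 
Grace: Cable 
Bob: Tablet  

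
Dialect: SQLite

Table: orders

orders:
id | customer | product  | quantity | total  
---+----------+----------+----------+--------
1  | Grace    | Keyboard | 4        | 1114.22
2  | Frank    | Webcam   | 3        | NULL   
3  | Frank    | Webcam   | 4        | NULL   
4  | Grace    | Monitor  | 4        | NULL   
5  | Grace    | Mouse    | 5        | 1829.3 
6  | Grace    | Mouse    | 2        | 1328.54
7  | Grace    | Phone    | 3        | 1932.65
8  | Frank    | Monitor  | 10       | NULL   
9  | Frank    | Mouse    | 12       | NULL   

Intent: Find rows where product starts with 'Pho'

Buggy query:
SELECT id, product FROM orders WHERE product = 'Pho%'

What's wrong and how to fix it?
Bug: Wildcards only work with LIKE; '=' treats '%' as a literal character

Fix: Replace '=' with LIKE so 'Pho%' is treated as a pattern

Corrected query:
SELECT id, product FROM orders WHERE product LIKE 'Pho%'

Result:
id | product
---+--------
7  | Phone  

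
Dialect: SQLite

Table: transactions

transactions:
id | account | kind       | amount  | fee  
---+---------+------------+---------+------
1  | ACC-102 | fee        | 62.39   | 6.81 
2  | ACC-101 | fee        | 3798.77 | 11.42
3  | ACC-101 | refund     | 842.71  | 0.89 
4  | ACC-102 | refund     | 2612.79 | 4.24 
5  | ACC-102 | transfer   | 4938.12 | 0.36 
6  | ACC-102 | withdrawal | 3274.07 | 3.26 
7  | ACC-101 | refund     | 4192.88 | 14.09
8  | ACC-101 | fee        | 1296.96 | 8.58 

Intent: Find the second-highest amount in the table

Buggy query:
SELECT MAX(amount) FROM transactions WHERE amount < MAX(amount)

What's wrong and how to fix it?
Bug: MAX(amount) on the right of the comparison is an aggregate-in-WHERE error

Fix: Put the inner MAX in a scalar subquery

Corrected query:
SELECT MAX(amount) FROM transactions WHERE amount < (SELECT MAX(amount) FROM transactions)

Result:
MAX(amount)
-----------
4192.88    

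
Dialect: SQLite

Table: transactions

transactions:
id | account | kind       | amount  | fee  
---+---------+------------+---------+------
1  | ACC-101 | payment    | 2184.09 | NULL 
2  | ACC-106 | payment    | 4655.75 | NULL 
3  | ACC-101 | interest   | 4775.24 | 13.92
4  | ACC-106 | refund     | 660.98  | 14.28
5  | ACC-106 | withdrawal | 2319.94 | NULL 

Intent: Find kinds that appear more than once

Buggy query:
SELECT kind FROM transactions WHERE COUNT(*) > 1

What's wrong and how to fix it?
Bug: COUNT(*) is an aggregate and cannot be used in WHERE

Fix: Group first, then use HAVING for the count condition

Corrected query:
SELECT kind FROM transactions GROUP BY kind HAVING COUNT(*) > 1

Result:
kind   
-------
payment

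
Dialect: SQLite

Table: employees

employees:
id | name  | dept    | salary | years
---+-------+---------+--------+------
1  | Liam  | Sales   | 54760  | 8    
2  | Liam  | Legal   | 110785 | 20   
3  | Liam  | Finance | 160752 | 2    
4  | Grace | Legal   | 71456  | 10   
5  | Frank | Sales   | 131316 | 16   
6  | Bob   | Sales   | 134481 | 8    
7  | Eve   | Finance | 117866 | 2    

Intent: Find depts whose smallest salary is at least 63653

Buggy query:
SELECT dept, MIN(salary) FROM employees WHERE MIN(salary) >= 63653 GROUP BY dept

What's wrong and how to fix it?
Bug: MIN() in WHERE is a misuse of aggregate

Fix: Use HAVING for the per-group MIN condition

Corrected query:
SELECT dept, MIN(salary) FROM employees GROUP BY dept HAVING MIN(salary) >= 63653

Result:
dept    | MIN(salary)
--------+------------
Finance | 117866     
Legal   | 71456      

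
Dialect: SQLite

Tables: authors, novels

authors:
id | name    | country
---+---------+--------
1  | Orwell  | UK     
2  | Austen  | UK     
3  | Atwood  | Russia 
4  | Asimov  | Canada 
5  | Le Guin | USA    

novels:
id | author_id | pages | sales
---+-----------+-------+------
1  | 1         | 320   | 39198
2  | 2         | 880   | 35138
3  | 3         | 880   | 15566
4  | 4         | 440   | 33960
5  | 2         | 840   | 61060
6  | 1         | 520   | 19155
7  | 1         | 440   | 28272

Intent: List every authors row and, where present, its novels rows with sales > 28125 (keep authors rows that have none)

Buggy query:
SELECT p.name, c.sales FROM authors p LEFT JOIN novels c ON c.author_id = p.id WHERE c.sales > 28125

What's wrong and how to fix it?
Bug: A WHERE condition on the right-hand table after LEFT JOIN drops unmatched parents

Fix: Move the right-table condition into the ON clause so unmatched parents are kept

Corrected query:
SELECT p.name, c.sales FROM authors p LEFT JOIN novels c ON c.author_id = p.id AND c.sales > 28125

Result:
name    | sales
--------+------
Orwell  | 28272
Orwell  | 39198
Austen  | 35138
Austen  | 61060
Atwood  | NULL 
Asimov  | 33960
Le Guin | NULL 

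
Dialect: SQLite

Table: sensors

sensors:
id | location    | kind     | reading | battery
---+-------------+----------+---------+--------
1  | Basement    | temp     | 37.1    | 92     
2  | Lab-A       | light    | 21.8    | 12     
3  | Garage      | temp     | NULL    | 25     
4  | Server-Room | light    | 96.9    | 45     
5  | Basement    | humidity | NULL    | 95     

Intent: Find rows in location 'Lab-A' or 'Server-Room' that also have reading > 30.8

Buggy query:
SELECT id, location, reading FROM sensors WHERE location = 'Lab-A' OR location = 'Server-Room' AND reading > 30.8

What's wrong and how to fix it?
Bug: Without parentheses, AND is evaluated before OR, so the reading filter only applies to the 'Server-Room' branch

Fix: Group the OR with parentheses (or use IN), then AND the threshold

Corrected query:
SELECT id, location, reading FROM sensors WHERE (location = 'Lab-A' OR location = 'Server-Room') AND reading > 30.8

Result:
id | location    | reading
---+-------------+--------
4  | Server-Room | 96.9   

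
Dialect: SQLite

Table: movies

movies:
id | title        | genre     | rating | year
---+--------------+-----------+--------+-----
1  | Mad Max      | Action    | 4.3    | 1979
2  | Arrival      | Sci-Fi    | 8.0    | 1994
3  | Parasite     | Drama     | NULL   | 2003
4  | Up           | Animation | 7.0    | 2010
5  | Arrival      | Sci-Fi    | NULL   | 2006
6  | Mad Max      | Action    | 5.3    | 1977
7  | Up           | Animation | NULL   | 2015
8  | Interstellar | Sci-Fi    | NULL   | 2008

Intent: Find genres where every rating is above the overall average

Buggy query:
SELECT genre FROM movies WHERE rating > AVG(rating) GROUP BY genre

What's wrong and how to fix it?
Bug: WHERE evaluates per row before aggregation, so AVG() is unavailable

Fix: Use a subquery for AVG and a HAVING MIN(...) filter so the condition holds for every row in the group

Corrected query:
SELECT genre FROM movies GROUP BY genre HAVING MIN(rating) > (SELECT AVG(rating) FROM movies)

Result:
genre    
---------
Animation
Sci-Fi   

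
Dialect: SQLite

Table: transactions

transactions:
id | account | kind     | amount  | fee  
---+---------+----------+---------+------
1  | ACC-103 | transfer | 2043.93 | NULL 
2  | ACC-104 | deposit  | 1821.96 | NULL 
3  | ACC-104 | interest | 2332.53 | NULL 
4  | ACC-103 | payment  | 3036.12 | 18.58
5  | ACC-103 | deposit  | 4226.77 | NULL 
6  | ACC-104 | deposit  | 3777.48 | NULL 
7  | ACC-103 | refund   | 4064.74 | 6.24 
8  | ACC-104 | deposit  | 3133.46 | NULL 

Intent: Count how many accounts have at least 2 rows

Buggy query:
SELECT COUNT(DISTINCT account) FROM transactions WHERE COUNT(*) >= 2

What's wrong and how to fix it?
Bug: WHERE filters individual rows, not groups, so a group-level COUNT is invalid there

Fix: Use a subquery that GROUPs and filters with HAVING, then count its rows

Corrected query:
SELECT COUNT(*) FROM (SELECT account FROM transactions GROUP BY account HAVING COUNT(*) >= 2)

Result:
COUNT(*)
--------
2       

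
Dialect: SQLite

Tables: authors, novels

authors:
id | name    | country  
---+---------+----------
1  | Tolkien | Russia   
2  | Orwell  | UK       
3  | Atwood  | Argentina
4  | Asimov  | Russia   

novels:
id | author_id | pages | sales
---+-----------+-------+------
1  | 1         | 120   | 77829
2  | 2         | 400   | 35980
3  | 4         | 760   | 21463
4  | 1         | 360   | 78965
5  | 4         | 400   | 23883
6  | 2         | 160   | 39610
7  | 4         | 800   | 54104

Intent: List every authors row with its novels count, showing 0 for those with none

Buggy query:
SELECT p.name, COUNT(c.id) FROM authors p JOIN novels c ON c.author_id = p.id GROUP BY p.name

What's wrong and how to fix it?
Bug: An inner join excludes parents with zero children

Fix: Use LEFT JOIN so parents without children still appear (COUNT(c.id) gives 0)

Corrected query:
SELECT p.name, COUNT(c.id) FROM authors p LEFT JOIN novels c ON c.author_id = p.id GROUP BY p.name

Result:
name    | COUNT(c.id)
--------+------------
Asimov  | 3          
Atwood  | 0          
Orwell  | 2          
Tolkien | 2          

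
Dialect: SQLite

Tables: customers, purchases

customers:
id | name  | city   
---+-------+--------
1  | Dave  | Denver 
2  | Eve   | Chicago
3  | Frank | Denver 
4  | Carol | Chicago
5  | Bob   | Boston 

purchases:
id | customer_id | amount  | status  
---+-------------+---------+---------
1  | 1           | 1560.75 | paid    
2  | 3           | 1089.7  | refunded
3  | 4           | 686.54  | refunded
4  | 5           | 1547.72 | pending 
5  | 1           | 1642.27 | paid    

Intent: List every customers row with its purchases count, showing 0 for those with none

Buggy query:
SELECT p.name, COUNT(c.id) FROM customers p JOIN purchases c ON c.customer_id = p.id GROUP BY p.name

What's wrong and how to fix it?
Bug: INNER JOIN drops customers rows that have no matching purchases rows

Fix: Use LEFT JOIN so parents without children still appear (COUNT(c.id) gives 0)

Corrected query:
SELECT p.name, COUNT(c.id) FROM customers p LEFT JOIN purchases c ON c.customer_id = p.id GROUP BY p.name

Result:
name  | COUNT(c.id)
------+------------
Bob   | 1          
Carol | 1          
Dave  | 2          
Eve   | 0          
Frank | 1          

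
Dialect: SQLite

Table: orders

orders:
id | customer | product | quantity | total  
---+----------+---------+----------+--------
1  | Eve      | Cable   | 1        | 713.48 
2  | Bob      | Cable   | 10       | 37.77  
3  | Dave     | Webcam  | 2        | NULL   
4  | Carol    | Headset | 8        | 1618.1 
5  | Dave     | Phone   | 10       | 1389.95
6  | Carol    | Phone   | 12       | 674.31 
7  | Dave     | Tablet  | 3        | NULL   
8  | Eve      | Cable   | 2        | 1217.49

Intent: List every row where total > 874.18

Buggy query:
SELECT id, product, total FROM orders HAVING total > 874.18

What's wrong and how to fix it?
Bug: HAVING filters the output of aggregation, but this query has no GROUP BY and no aggregate functions, so SQLite rejects it (HAVING clause on a non-aggregate query); the condition here is per row

Fix: Use WHERE for row-level filtering

Corrected query:
SELECT id, product, total FROM orders WHERE total > 874.18

Result:
id | product | total  
---+---------+--------
4  | Headset | 1618.1 
5  | Phone   | 1389.95
8  | Cable   | 1217.49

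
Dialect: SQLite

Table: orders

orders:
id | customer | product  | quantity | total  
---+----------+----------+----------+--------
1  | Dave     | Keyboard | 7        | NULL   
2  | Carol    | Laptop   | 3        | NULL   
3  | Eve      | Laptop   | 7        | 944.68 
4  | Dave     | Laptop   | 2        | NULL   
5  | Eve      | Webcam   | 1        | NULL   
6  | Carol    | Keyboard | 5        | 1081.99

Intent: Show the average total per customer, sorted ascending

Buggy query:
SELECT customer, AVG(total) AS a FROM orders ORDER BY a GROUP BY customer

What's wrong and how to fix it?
Bug: GROUP BY must precede ORDER BY

Fix: Move ORDER BY to the end, after GROUP BY

Corrected query:
SELECT customer, AVG(total) AS a FROM orders GROUP BY customer ORDER BY a

Result:
customer | a      
---------+--------
Dave     | NULL   
Eve      | 944.68 
Carol    | 1081.99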